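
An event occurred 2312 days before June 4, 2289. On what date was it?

−365 (one year) → Jun 4, 2288 (1947 left).
−366 (one year; includes Feb 29, 2288) → Jun 4, 2287 (1581 left).
−365 (one year) → Jun 4, 2286 (1216 left).
−365 (one year) → Jun 4, 2285 (851 left).
−365 (one year) → Jun 4, 2284 (486 left).
−366 (one year; includes Feb 29, 2284) → Jun 4, 2283 (120 left).
−4 → May 31, 2283 (end of May, 31 days; 116 left).
−31 → Apr 30, 2283 (end of Apr, 30 days; 85 left).
−30 → Mar 31, 2283 (end of Mar, 31 days; 55 left).
−31 → Feb 28, 2283 (end of Feb, 28 days; 24 left).
−24 → Feb 4, 2283.

February 4, 2283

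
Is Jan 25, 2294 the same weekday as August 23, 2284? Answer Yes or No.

No

From Aug 23, 2284 to Jan 25, 2294 is 3442 days.
3442 mod 7 = 5, so they are different weekdays.
(Aug 23, 2284 is a Saturday; Jan 25, 2294 is a Thursday.)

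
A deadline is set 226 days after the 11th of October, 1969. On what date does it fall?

Oct has 31 days: +21 → Nov 1, 1969 (205 left).
Nov has 30 days: +30 → Dec 1, 1969 (175 left).
Dec has 31 days: +31 → Jan 1, 1970 (144 left).
Jan has 31 days: +31 → Feb 1, 1970 (113 left).
Feb has 28 days: +28 → Mar 1, 1970 (85 left).
Mar has 31 days: +31 → Apr 1, 1970 (54 left).
Apr has 30 days: +30 → May 1, 1970 (24 left).
+24 → May 25, 1970.

May 25, 1970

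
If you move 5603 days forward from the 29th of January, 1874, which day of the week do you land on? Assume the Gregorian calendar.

Sunday

First find the weekday of Jan 29, 1874. Doomsday rule: the anchor day for the 1800s is Friday. For year 74: 74÷12 = 6 r 2, and 2÷4 = 0, so 6+2+0 = 8.
Friday + 8 ≡ Saturday — that's 1874's doomsday.
In January the doomsday date is Jan 3 (1874 is not a leap year).
Jan 29 is 26 days after Jan 3; 26 mod 7 = 5, so Saturday + 5 = Thursday.
5603 mod 7 = 3, so 5603 days after a Thursday is Thursday + 3 = Sunday.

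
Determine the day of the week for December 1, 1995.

Doomsday rule: the anchor day for the 1900s is Wednesday. For year 95: 95÷12 = 7 r 11, and 11÷4 = 2, so 7+11+2 = 20.
Wednesday + 20 ≡ Tuesday — that's 1995's doomsday.
In December the doomsday date is Dec 12.
Dec 1 is 11 days before Dec 12; 11 mod 7 = 4, so Tuesday − 4 = Friday.

Friday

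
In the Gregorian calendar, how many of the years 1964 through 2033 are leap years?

18

Multiples of 4 in [1964,2033]: 18.
Of those, multiples of 100: 1 (not leap unless ÷400).
Multiples of 400: 1.
Leap years = 18 − 1 + 1 = 18.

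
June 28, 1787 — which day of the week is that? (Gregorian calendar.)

Doomsday rule: the anchor day for the 1700s is Sunday. For year 87: 87÷12 = 7 r 3, and 3÷4 = 0, so 7+3+0 = 10.
Sunday + 10 ≡ Wednesday — that's 1787's doomsday.
In June the doomsday date is Jun 6.
Jun 28 is 22 days after Jun 6; 22 mod 7 = 1, so Wednesday + 1 = Thursday.

Thursday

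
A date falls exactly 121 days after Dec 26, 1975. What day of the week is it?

Sunday

First find the weekday of Dec 26, 1975. Doomsday rule: the anchor day for the 1900s is Wednesday. For year 75: 75÷12 = 6 r 3, and 3÷4 = 0, so 6+3+0 = 9.
Wednesday + 9 ≡ Friday — that's 1975's doomsday.
In December the doomsday date is Dec 12.
Dec 26 is 14 days after Dec 12; 14 mod 7 = 0, so Friday + 0 = Friday.
121 mod 7 = 2, so 121 days after a Friday is Friday + 2 = Sunday.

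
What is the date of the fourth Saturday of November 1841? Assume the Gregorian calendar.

November 27, 1841

November 1, 1841 is a Monday.
The first Saturday is therefore November 6 (5 days later).
The fourth Saturday is 6 + 3×7 = November 27.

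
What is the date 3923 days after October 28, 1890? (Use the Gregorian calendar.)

July 26, 1901

+365 (one year) → Oct 28, 1891 (3558 left).
+366 (one year; includes Feb 29, 1892) → Oct 28, 1892 (3192 left).
+365 (one year) → Oct 28, 1893 (2827 left).
+365 (one year) → Oct 28, 1894 (2462 left).
+365 (one year) → Oct 28, 1895 (2097 left).
+366 (one year; includes Feb 29, 1896) → Oct 28, 1896 (1731 left).
+365 (one year) → Oct 28, 1897 (1366 left).
+365 (one year) → Oct 28, 1898 (1001 left).
+365 (one year) → Oct 28, 1899 (636 left).
+365 (one year) → Oct 28, 1900 (271 left).
Oct has 31 days: +4 → Nov 1, 1900 (267 left).
Nov has 30 days: +30 → Dec 1, 1900 (237 left).
Dec has 31 days: +31 → Jan 1, 1901 (206 left).
Jan has 31 days: +31 → Feb 1, 1901 (175 left).
Feb has 28 days: +28 → Mar 1, 1901 (147 left).
Mar has 31 days: +31 → Apr 1, 1901 (116 left).
Apr has 30 days: +30 → May 1, 1901 (86 left).
May has 31 days: +31 → Jun 1, 1901 (55 left).
Jun has 30 days: +30 → Jul 1, 1901 (25 left).
+25 → Jul 26, 1901.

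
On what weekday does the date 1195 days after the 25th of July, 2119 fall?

First find the weekday of Jul 25, 2119. Doomsday rule: the anchor day for the 2100s is Sunday. For year 19: 19÷12 = 1 r 7, and 7÷4 = 1, so 1+7+1 = 9.
Sunday + 9 ≡ Tuesday — that's 2119's doomsday.
In July the doomsday date is Jul 11.
Jul 25 is 14 days after Jul 11; 14 mod 7 = 0, so Tuesday + 0 = Tuesday.
1195 mod 7 = 5, so 1195 days after a Tuesday is Tuesday + 5 = Sunday.

Sunday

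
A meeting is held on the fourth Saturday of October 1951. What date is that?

October 1, 1951 is a Monday.
The first Saturday is therefore October 6 (5 days later).
The fourth Saturday is 6 + 3×7 = October 27.

October 27, 1951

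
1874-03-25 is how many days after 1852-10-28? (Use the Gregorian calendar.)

7818

Oct 28, 1852 → Oct 28, 1853: 365 days.
Oct 28, 1853 → Oct 28, 1854: 365 days.
Oct 28, 1854 → Oct 28, 1855: 365 days.
Oct 28, 1855 → Oct 28, 1856: 366 days (Feb 29, 1856 is in that span).
Oct 28, 1856 → Oct 28, 1857: 365 days.
Oct 28, 1857 → Oct 28, 1858: 365 days.
Oct 28, 1858 → Oct 28, 1859: 365 days.
Oct 28, 1859 → Oct 28, 1860: 366 days (Feb 29, 1860 is in that span).
Oct 28, 1860 → Oct 28, 1861: 365 days.
Oct 28, 1861 → Oct 28, 1862: 365 days.
Oct 28, 1862 → Oct 28, 1863: 365 days.
Oct 28, 1863 → Oct 28, 1864: 366 days (Feb 29, 1864 is in that span).
Oct 28, 1864 → Oct 28, 1865: 365 days.
Oct 28, 1865 → Oct 28, 1866: 365 days.
Oct 28, 1866 → Oct 28, 1867: 365 days.
Oct 28, 1867 → Oct 28, 1868: 366 days (Feb 29, 1868 is in that span).
Oct 28, 1868 → Oct 28, 1869: 365 days.
Oct 28, 1869 → Oct 28, 1870: 365 days.
Oct 28, 1870 → Oct 28, 1871: 365 days.
Oct 28, 1871 → Oct 28, 1872: 366 days (Feb 29, 1872 is in that span).
Oct 28, 1872 → Oct 28, 1873: 365 days.
Oct 28, 1873 → Nov 28, 1873: 31 days (October has 31).
Nov 28, 1873 → Dec 28, 1873: 30 days (November has 30).
Dec 28, 1873 → Jan 28, 1874: 31 days (December has 31).
Jan 28, 1874 → Feb 28, 1874: 31 days (January has 31).
Feb 28, 1874 → Mar 25, 1874: 25 days.
Total: 7818 days.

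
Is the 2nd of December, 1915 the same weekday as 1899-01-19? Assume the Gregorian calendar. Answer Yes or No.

Yes

From Jan 19, 1899 to Dec 2, 1915 is 6160 days.
6160 mod 7 = 0, so they are the same weekday.
(Jan 19, 1899 is a Thursday; Dec 2, 1915 is a Thursday.)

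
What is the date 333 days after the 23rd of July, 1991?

Jul has 31 days: +9 → Aug 1, 1991 (324 left).
Aug has 31 days: +31 → Sep 1, 1991 (293 left).
Sep has 30 days: +30 → Oct 1, 1991 (263 left).
Oct has 31 days: +31 → Nov 1, 1991 (232 left).
Nov has 30 days: +30 → Dec 1, 1991 (202 left).
Dec has 31 days: +31 → Jan 1, 1992 (171 left).
Jan has 31 days: +31 → Feb 1, 1992 (140 left).
Feb has 29 days: +29 → Mar 1, 1992 (111 left).
Mar has 31 days: +31 → Apr 1, 1992 (80 left).
Apr has 30 days: +30 → May 1, 1992 (50 left).
May has 31 days: +31 → Jun 1, 1992 (19 left).
+19 → Jun 20, 1992.

June 20, 1992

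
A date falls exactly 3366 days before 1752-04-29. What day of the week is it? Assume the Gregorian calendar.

Apr 29, 1752 is a Saturday.
3366 mod 7 = 6, so 3366 days before a Saturday is Saturday − 6 = Sunday.

Sunday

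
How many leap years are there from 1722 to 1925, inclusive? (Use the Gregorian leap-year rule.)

49

Multiples of 4 in [1722,1925]: 51.
Of those, multiples of 100: 2 (not leap unless ÷400).
Multiples of 400: 0.
Leap years = 51 − 2 + 0 = 49.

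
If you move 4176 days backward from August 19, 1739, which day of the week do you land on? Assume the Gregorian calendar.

Saturday

Aug 19, 1739 is a Wednesday.
4176 mod 7 = 4, so 4176 days before a Wednesday is Wednesday − 4 = Saturday.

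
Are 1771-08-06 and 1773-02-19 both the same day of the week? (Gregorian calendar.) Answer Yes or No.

From Aug 6, 1771 to Feb 19, 1773 is 563 days.
563 mod 7 = 3, so they are different weekdays.
(Aug 6, 1771 is a Tuesday; Feb 19, 1773 is a Friday.)

No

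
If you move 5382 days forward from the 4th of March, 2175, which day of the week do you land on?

Mar 4, 2175 is a Saturday.
5382 mod 7 = 6, so 5382 days after a Saturday is Saturday + 6 = Friday.

Friday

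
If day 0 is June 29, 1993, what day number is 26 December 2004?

Jun 29, 1993 → Jun 29, 1994: 365 days.
Jun 29, 1994 → Jun 29, 1995: 365 days.
Jun 29, 1995 → Jun 29, 1996: 366 days (Feb 29, 1996 is in that span).
Jun 29, 1996 → Jun 29, 1997: 365 days.
Jun 29, 1997 → Jun 29, 1998: 365 days.
Jun 29, 1998 → Jun 29, 1999: 365 days.
Jun 29, 1999 → Jun 29, 2000: 366 days (Feb 29, 2000 is in that span).
Jun 29, 2000 → Jun 29, 2001: 365 days.
Jun 29, 2001 → Jun 29, 2002: 365 days.
Jun 29, 2002 → Jun 29, 2003: 365 days.
Jun 29, 2003 → Jun 29, 2004: 366 days (Feb 29, 2004 is in that span).
Jun 29, 2004 → Jul 29, 2004: 30 days (June has 30).
Jul 29, 2004 → Aug 29, 2004: 31 days (July has 31).
Aug 29, 2004 → Sep 29, 2004: 31 days (August has 31).
Sep 29, 2004 → Oct 29, 2004: 30 days (September has 30).
Oct 29, 2004 → Nov 29, 2004: 31 days (October has 31).
Nov 29, 2004 → Dec 26, 2004: 27 days.
Total: 4198 days.

4198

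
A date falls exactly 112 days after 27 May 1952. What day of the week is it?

Tuesday

First find the weekday of May 27, 1952. Doomsday rule: the anchor day for the 1900s is Wednesday. For year 52: 52÷12 = 4 r 4, and 4÷4 = 1, so 4+4+1 = 9.
Wednesday + 9 ≡ Friday — that's 1952's doomsday.
In May the doomsday date is May 9.
May 27 is 18 days after May 9; 18 mod 7 = 4, so Friday + 4 = Tuesday.
112 mod 7 = 0, so 112 days after a Tuesday is Tuesday + 0 = Tuesday.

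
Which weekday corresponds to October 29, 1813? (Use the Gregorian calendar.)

Doomsday rule: the anchor day for the 1800s is Friday. For year 13: 13÷12 = 1 r 1, and 1÷4 = 0, so 1+1+0 = 2.
Friday + 2 ≡ Sunday — that's 1813's doomsday.
In October the doomsday date is Oct 10.
Oct 29 is 19 days after Oct 10; 19 mod 7 = 5, so Sunday + 5 = Friday.

Friday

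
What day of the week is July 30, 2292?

Saturday

Doomsday rule: the anchor day for the 2200s is Friday. For year 92: 92÷12 = 7 r 8, and 8÷4 = 2, so 7+8+2 = 17.
Friday + 17 ≡ Monday — that's 2292's doomsday.
In July the doomsday date is Jul 11.
Jul 30 is 19 days after Jul 11; 19 mod 7 = 5, so Monday + 5 = Saturday.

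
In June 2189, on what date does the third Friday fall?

June 19, 2189

June 1, 2189 is a Monday.
The first Friday is therefore June 5 (4 days later).
The third Friday is 5 + 2×7 = June 19.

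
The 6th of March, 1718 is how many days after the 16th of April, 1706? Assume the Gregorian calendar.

Apr 16, 1706 → Apr 16, 1707: 365 days.
Apr 16, 1707 → Apr 16, 1708: 366 days (Feb 29, 1708 is in that span).
Apr 16, 1708 → Apr 16, 1709: 365 days.
Apr 16, 1709 → Apr 16, 1710: 365 days.
Apr 16, 1710 → Apr 16, 1711: 365 days.
Apr 16, 1711 → Apr 16, 1712: 366 days (Feb 29, 1712 is in that span).
Apr 16, 1712 → Apr 16, 1713: 365 days.
Apr 16, 1713 → Apr 16, 1714: 365 days.
Apr 16, 1714 → Apr 16, 1715: 365 days.
Apr 16, 1715 → Apr 16, 1716: 366 days (Feb 29, 1716 is in that span).
Apr 16, 1716 → Apr 16, 1717: 365 days.
Apr 16, 1717 → May 16, 1717: 30 days (April has 30).
May 16, 1717 → Jun 16, 1717: 31 days (May has 31).
Jun 16, 1717 → Jul 16, 1717: 30 days (June has 30).
Jul 16, 1717 → Aug 16, 1717: 31 days (July has 31).
Aug 16, 1717 → Sep 16, 1717: 31 days (August has 31).
Sep 16, 1717 → Oct 16, 1717: 30 days (September has 30).
Oct 16, 1717 → Nov 16, 1717: 31 days (October has 31).
Nov 16, 1717 → Dec 16, 1717: 30 days (November has 30).
Dec 16, 1717 → Jan 16, 1718: 31 days (December has 31).
Jan 16, 1718 → Feb 16, 1718: 31 days (January has 31).
Feb 16, 1718 → Mar 6, 1718: 18 days.
Total: 4342 days.

4342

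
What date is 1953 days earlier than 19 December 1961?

August 14, 1956

−365 (one year) → Dec 19, 1960 (1588 left).
−366 (one year; includes Feb 29, 1960) → Dec 19, 1959 (1222 left).
−365 (one year) → Dec 19, 1958 (857 left).
−365 (one year) → Dec 19, 1957 (492 left).
−365 (one year) → Dec 19, 1956 (127 left).
−19 → Nov 30, 1956 (end of Nov, 30 days; 108 left).
−30 → Oct 31, 1956 (end of Oct, 31 days; 78 left).
−31 → Sep 30, 1956 (end of Sep, 30 days; 47 left).
−30 → Aug 31, 1956 (end of Aug, 31 days; 17 left).
−17 → Aug 14, 1956.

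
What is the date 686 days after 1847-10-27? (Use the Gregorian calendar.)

+366 (one year; includes Feb 29, 1848) → Oct 27, 1848 (320 left).
Oct has 31 days: +5 → Nov 1, 1848 (315 left).
Nov has 30 days: +30 → Dec 1, 1848 (285 left).
Dec has 31 days: +31 → Jan 1, 1849 (254 left).
Jan has 31 days: +31 → Feb 1, 1849 (223 left).
Feb has 28 days: +28 → Mar 1, 1849 (195 left).
Mar has 31 days: +31 → Apr 1, 1849 (164 left).
Apr has 30 days: +30 → May 1, 1849 (134 left).
May has 31 days: +31 → Jun 1, 1849 (103 left).
Jun has 30 days: +30 → Jul 1, 1849 (73 left).
Jul has 31 days: +31 → Aug 1, 1849 (42 left).
Aug has 31 days: +31 → Sep 1, 1849 (11 left).
+11 → Sep 12, 1849.

September 12, 1849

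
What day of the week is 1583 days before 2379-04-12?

Wednesday

Apr 12, 2379 is a Thursday.
1583 mod 7 = 1, so 1583 days before a Thursday is Thursday − 1 = Wednesday.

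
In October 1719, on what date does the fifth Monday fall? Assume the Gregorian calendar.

October 1, 1719 is a Sunday.
The first Monday is therefore October 2 (1 days later).
The fifth Monday is 2 + 4×7 = October 30.

October 30, 1719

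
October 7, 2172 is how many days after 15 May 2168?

1606

May 15, 2168 → May 15, 2169: 365 days.
May 15, 2169 → May 15, 2170: 365 days.
May 15, 2170 → May 15, 2171: 365 days.
May 15, 2171 → May 15, 2172: 366 days (Feb 29, 2172 is in that span).
May 15, 2172 → Jun 15, 2172: 31 days (May has 31).
Jun 15, 2172 → Jul 15, 2172: 30 days (June has 30).
Jul 15, 2172 → Aug 15, 2172: 31 days (July has 31).
Aug 15, 2172 → Sep 15, 2172: 31 days (August has 31).
Sep 15, 2172 → Oct 7, 2172: 22 days.
Total: 1606 days.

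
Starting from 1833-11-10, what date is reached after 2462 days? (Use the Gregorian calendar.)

+365 (one year) → Nov 10, 1834 (2097 left).
+365 (one year) → Nov 10, 1835 (1732 left).
+366 (one year; includes Feb 29, 1836) → Nov 10, 1836 (1366 left).
+365 (one year) → Nov 10, 1837 (1001 left).
+365 (one year) → Nov 10, 1838 (636 left).
+365 (one year) → Nov 10, 1839 (271 left).
Nov has 30 days: +21 → Dec 1, 1839 (250 left).
Dec has 31 days: +31 → Jan 1, 1840 (219 left).
Jan has 31 days: +31 → Feb 1, 1840 (188 left).
Feb has 29 days: +29 → Mar 1, 1840 (159 left).
Mar has 31 days: +31 → Apr 1, 1840 (128 left).
Apr has 30 days: +30 → May 1, 1840 (98 left).
May has 31 days: +31 → Jun 1, 1840 (67 left).
Jun has 30 days: +30 → Jul 1, 1840 (37 left).
Jul has 31 days: +31 → Aug 1, 1840 (6 left).
+6 → Aug 7, 1840.

August 7, 1840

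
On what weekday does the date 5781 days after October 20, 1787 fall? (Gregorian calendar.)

Oct 20, 1787 is a Saturday.
5781 mod 7 = 6, so 5781 days after a Saturday is Saturday + 6 = Friday.

Friday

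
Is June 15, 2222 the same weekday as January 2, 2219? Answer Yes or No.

From Jan 2, 2219 to Jun 15, 2222 is 1260 days.
1260 mod 7 = 0, so they are the same weekday.
(Jan 2, 2219 is a Saturday; Jun 15, 2222 is a Saturday.)

Yes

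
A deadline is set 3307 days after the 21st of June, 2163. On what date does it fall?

+366 (one year; includes Feb 29, 2164) → Jun 21, 2164 (2941 left).
+365 (one year) → Jun 21, 2165 (2576 left).
+365 (one year) → Jun 21, 2166 (2211 left).
+365 (one year) → Jun 21, 2167 (1846 left).
+366 (one year; includes Feb 29, 2168) → Jun 21, 2168 (1480 left).
+365 (one year) → Jun 21, 2169 (1115 left).
+365 (one year) → Jun 21, 2170 (750 left).
+365 (one year) → Jun 21, 2171 (385 left).
Jun has 30 days: +10 → Jul 1, 2171 (375 left).
Jul has 31 days: +31 → Aug 1, 2171 (344 left).
Aug has 31 days: +31 → Sep 1, 2171 (313 left).
Sep has 30 days: +30 → Oct 1, 2171 (283 left).
Oct has 31 days: +31 → Nov 1, 2171 (252 left).
Nov has 30 days: +30 → Dec 1, 2171 (222 left).
Dec has 31 days: +31 → Jan 1, 2172 (191 left).
Jan has 31 days: +31 → Feb 1, 2172 (160 left).
Feb has 29 days: +29 → Mar 1, 2172 (131 left).
Mar has 31 days: +31 → Apr 1, 2172 (100 left).
Apr has 30 days: +30 → May 1, 2172 (70 left).
May has 31 days: +31 → Jun 1, 2172 (39 left).
Jun has 30 days: +30 → Jul 1, 2172 (9 left).
+9 → Jul 10, 2172.

July 10, 2172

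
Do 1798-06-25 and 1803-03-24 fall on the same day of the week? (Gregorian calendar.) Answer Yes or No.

No

From Jun 25, 1798 to Mar 24, 1803 is 1732 days.
1732 mod 7 = 3, so they are different weekdays.
(Jun 25, 1798 is a Monday; Mar 24, 1803 is a Thursday.)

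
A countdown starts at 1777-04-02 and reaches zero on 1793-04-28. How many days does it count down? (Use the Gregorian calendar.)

5870

Apr 2, 1777 → Apr 2, 1778: 365 days.
Apr 2, 1778 → Apr 2, 1779: 365 days.
Apr 2, 1779 → Apr 2, 1780: 366 days (Feb 29, 1780 is in that span).
Apr 2, 1780 → Apr 2, 1781: 365 days.
Apr 2, 1781 → Apr 2, 1782: 365 days.
Apr 2, 1782 → Apr 2, 1783: 365 days.
Apr 2, 1783 → Apr 2, 1784: 366 days (Feb 29, 1784 is in that span).
Apr 2, 1784 → Apr 2, 1785: 365 days.
Apr 2, 1785 → Apr 2, 1786: 365 days.
Apr 2, 1786 → Apr 2, 1787: 365 days.
Apr 2, 1787 → Apr 2, 1788: 366 days (Feb 29, 1788 is in that span).
Apr 2, 1788 → Apr 2, 1789: 365 days.
Apr 2, 1789 → Apr 2, 1790: 365 days.
Apr 2, 1790 → Apr 2, 1791: 365 days.
Apr 2, 1791 → Apr 2, 1792: 366 days (Feb 29, 1792 is in that span).
Apr 2, 1792 → May 2, 1792: 30 days (April has 30).
May 2, 1792 → Jun 2, 1792: 31 days (May has 31).
Jun 2, 1792 → Jul 2, 1792: 30 days (June has 30).
Jul 2, 1792 → Aug 2, 1792: 31 days (July has 31).
Aug 2, 1792 → Sep 2, 1792: 31 days (August has 31).
Sep 2, 1792 → Oct 2, 1792: 30 days (September has 30).
Oct 2, 1792 → Nov 2, 1792: 31 days (October has 31).
Nov 2, 1792 → Dec 2, 1792: 30 days (November has 30).
Dec 2, 1792 → Jan 2, 1793: 31 days (December has 31).
Jan 2, 1793 → Feb 2, 1793: 31 days (January has 31).
Feb 2, 1793 → Mar 2, 1793: 28 days (February has 28).
Mar 2, 1793 → Apr 2, 1793: 31 days (March has 31).
Apr 2, 1793 → Apr 28, 1793: 26 days.
Total: 5870 days.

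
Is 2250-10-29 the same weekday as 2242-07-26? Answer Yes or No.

From Jul 26, 2242 to Oct 29, 2250 is 3017 days.
3017 mod 7 = 0, so they are the same weekday.
(Jul 26, 2242 is a Tuesday; Oct 29, 2250 is a Tuesday.)

Yes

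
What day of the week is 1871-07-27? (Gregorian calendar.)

Thursday

Doomsday rule: the anchor day for the 1800s is Friday. For year 71: 71÷12 = 5 r 11, and 11÷4 = 2, so 5+11+2 = 18.
Friday + 18 ≡ Tuesday — that's 1871's doomsday.
In July the doomsday date is Jul 11.
Jul 27 is 16 days after Jul 11; 16 mod 7 = 2, so Tuesday + 2 = Thursday.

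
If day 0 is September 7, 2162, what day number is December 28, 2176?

Sep 7, 2162 → Sep 7, 2163: 365 days.
Sep 7, 2163 → Sep 7, 2164: 366 days (Feb 29, 2164 is in that span).
Sep 7, 2164 → Sep 7, 2165: 365 days.
Sep 7, 2165 → Sep 7, 2166: 365 days.
Sep 7, 2166 → Sep 7, 2167: 365 days.
Sep 7, 2167 → Sep 7, 2168: 366 days (Feb 29, 2168 is in that span).
Sep 7, 2168 → Sep 7, 2169: 365 days.
Sep 7, 2169 → Sep 7, 2170: 365 days.
Sep 7, 2170 → Sep 7, 2171: 365 days.
Sep 7, 2171 → Sep 7, 2172: 366 days (Feb 29, 2172 is in that span).
Sep 7, 2172 → Sep 7, 2173: 365 days.
Sep 7, 2173 → Sep 7, 2174: 365 days.
Sep 7, 2174 → Sep 7, 2175: 365 days.
Sep 7, 2175 → Sep 7, 2176: 366 days (Feb 29, 2176 is in that span).
Sep 7, 2176 → Oct 7, 2176: 30 days (September has 30).
Oct 7, 2176 → Nov 7, 2176: 31 days (October has 31).
Nov 7, 2176 → Dec 7, 2176: 30 days (November has 30).
Dec 7, 2176 → Dec 28, 2176: 21 days.
Total: 5226 days.

5226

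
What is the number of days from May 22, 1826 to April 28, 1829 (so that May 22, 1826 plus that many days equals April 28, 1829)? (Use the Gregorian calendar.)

May 22, 1826 → May 22, 1827: 365 days.
May 22, 1827 → May 22, 1828: 366 days (Feb 29, 1828 is in that span).
May 22, 1828 → Jun 22, 1828: 31 days (May has 31).
Jun 22, 1828 → Jul 22, 1828: 30 days (June has 30).
Jul 22, 1828 → Aug 22, 1828: 31 days (July has 31).
Aug 22, 1828 → Sep 22, 1828: 31 days (August has 31).
Sep 22, 1828 → Oct 22, 1828: 30 days (September has 30).
Oct 22, 1828 → Nov 22, 1828: 31 days (October has 31).
Nov 22, 1828 → Dec 22, 1828: 30 days (November has 30).
Dec 22, 1828 → Jan 22, 1829: 31 days (December has 31).
Jan 22, 1829 → Feb 22, 1829: 31 days (January has 31).
Feb 22, 1829 → Mar 22, 1829: 28 days (February has 28).
Mar 22, 1829 → Apr 22, 1829: 31 days (March has 31).
Apr 22, 1829 → Apr 28, 1829: 6 days.
Total: 1072 days.

1072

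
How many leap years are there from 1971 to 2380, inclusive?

100

Multiples of 4 in [1971,2380]: 103.
Of those, multiples of 100: 4 (not leap unless ÷400).
Multiples of 400: 1.
Leap years = 103 − 4 + 1 = 100.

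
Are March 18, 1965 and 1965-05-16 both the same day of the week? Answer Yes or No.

No

From Mar 18, 1965 to May 16, 1965 is 59 days.
59 mod 7 = 3, so they are different weekdays.
(Mar 18, 1965 is a Thursday; May 16, 1965 is a Sunday.)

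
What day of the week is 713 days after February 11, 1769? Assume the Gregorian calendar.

Friday

Feb 11, 1769 is a Saturday.
713 mod 7 = 6, so 713 days after a Saturday is Saturday + 6 = Friday.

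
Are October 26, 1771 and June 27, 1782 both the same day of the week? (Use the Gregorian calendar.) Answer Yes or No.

No

From Oct 26, 1771 to Jun 27, 1782 is 3897 days.
3897 mod 7 = 5, so they are different weekdays.
(Oct 26, 1771 is a Saturday; Jun 27, 1782 is a Thursday.)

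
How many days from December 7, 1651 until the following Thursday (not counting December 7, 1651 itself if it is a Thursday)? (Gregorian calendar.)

7

Dec 7, 1651 is a Thursday.
From Thursday to the next Thursday is 7 days.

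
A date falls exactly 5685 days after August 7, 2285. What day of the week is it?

Saturday

First find the weekday of Aug 7, 2285. Doomsday rule: the anchor day for the 2200s is Friday. For year 85: 85÷12 = 7 r 1, and 1÷4 = 0, so 7+1+0 = 8.
Friday + 8 ≡ Saturday — that's 2285's doomsday.
In August the doomsday date is Aug 8.
Aug 7 is 1 day before Aug 8; 1 mod 7 = 1, so Saturday − 1 = Friday.
5685 mod 7 = 1, so 5685 days after a Friday is Friday + 1 = Saturday.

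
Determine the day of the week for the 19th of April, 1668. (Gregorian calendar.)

Doomsday rule: the anchor day for the 1600s is Tuesday. For year 68: 68÷12 = 5 r 8, and 8÷4 = 2, so 5+8+2 = 15.
Tuesday + 15 ≡ Wednesday — that's 1668's doomsday.
In April the doomsday date is Apr 4.
Apr 19 is 15 days after Apr 4; 15 mod 7 = 1, so Wednesday + 1 = Thursday.

Thursday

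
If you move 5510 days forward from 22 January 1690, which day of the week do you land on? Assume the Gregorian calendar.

First find the weekday of Jan 22, 1690. Doomsday rule: the anchor day for the 1600s is Tuesday. For year 90: 90÷12 = 7 r 6, and 6÷4 = 1, so 7+6+1 = 14.
Tuesday + 14 ≡ Tuesday — that's 1690's doomsday.
In January the doomsday date is Jan 3 (1690 is not a leap year).
Jan 22 is 19 days after Jan 3; 19 mod 7 = 5, so Tuesday + 5 = Sunday.
5510 mod 7 = 1, so 5510 days after a Sunday is Sunday + 1 = Monday.

Monday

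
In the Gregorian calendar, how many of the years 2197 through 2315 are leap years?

Multiples of 4 in [2197,2315]: 29.
Of those, multiples of 100: 2 (not leap unless ÷400).
Multiples of 400: 0.
Leap years = 29 − 2 + 0 = 27.

27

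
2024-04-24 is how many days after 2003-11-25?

Nov 25, 2003 → Nov 25, 2004: 366 days (Feb 29, 2004 is in that span).
Nov 25, 2004 → Nov 25, 2005: 365 days.
Nov 25, 2005 → Nov 25, 2006: 365 days.
Nov 25, 2006 → Nov 25, 2007: 365 days.
Nov 25, 2007 → Nov 25, 2008: 366 days (Feb 29, 2008 is in that span).
Nov 25, 2008 → Nov 25, 2009: 365 days.
Nov 25, 2009 → Nov 25, 2010: 365 days.
Nov 25, 2010 → Nov 25, 2011: 365 days.
Nov 25, 2011 → Nov 25, 2012: 366 days (Feb 29, 2012 is in that span).
Nov 25, 2012 → Nov 25, 2013: 365 days.
Nov 25, 2013 → Nov 25, 2014: 365 days.
Nov 25, 2014 → Nov 25, 2015: 365 days.
Nov 25, 2015 → Nov 25, 2016: 366 days (Feb 29, 2016 is in that span).
Nov 25, 2016 → Nov 25, 2017: 365 days.
Nov 25, 2017 → Nov 25, 2018: 365 days.
Nov 25, 2018 → Nov 25, 2019: 365 days.
Nov 25, 2019 → Nov 25, 2020: 366 days (Feb 29, 2020 is in that span).
Nov 25, 2020 → Nov 25, 2021: 365 days.
Nov 25, 2021 → Nov 25, 2022: 365 days.
Nov 25, 2022 → Nov 25, 2023: 365 days.
Nov 25, 2023 → Dec 25, 2023: 30 days (November has 30).
Dec 25, 2023 → Jan 25, 2024: 31 days (December has 31).
Jan 25, 2024 → Feb 25, 2024: 31 days (January has 31).
Feb 25, 2024 → Mar 25, 2024: 29 days (February has 29).
Mar 25, 2024 → Apr 24, 2024: 30 days.
Total: 7456 days.

7456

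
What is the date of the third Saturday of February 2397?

February 15, 2397

February 1, 2397 is a Saturday.
The first Saturday is therefore February 1 (same day).
The third Saturday is 1 + 2×7 = February 15.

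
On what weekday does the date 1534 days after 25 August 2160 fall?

Tuesday

First find the weekday of Aug 25, 2160. Doomsday rule: the anchor day for the 2100s is Sunday. For year 60: 60÷12 = 5 r 0, and 0÷4 = 0, so 5+0+0 = 5.
Sunday + 5 ≡ Friday — that's 2160's doomsday.
In August the doomsday date is Aug 8.
Aug 25 is 17 days after Aug 8; 17 mod 7 = 3, so Friday + 3 = Monday.
1534 mod 7 = 1, so 1534 days after a Monday is Monday + 1 = Tuesday.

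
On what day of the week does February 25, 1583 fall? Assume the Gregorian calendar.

Doomsday rule: the anchor day for the 1500s is Wednesday. For year 83: 83÷12 = 6 r 11, and 11÷4 = 2, so 6+11+2 = 19.
Wednesday + 19 ≡ Monday — that's 1583's doomsday.
In February the doomsday date is Feb 28 (1583 is not a leap year).
Feb 25 is 3 days before Feb 28; 3 mod 7 = 3, so Monday − 3 = Friday.

Friday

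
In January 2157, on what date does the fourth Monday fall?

January 1, 2157 is a Saturday.
The first Monday is therefore January 3 (2 days later).
The fourth Monday is 3 + 3×7 = January 24.

January 24, 2157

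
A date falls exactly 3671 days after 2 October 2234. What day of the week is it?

Oct 2, 2234 is a Thursday.
3671 mod 7 = 3, so 3671 days after a Thursday is Thursday + 3 = Sunday.

Sunday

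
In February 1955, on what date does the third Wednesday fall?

February 1, 1955 is a Tuesday.
The first Wednesday is therefore February 2 (1 days later).
The third Wednesday is 2 + 2×7 = February 16.

February 16, 1955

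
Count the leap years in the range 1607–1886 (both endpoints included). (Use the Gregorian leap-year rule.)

Multiples of 4 in [1607,1886]: 70.
Of those, multiples of 100: 2 (not leap unless ÷400).
Multiples of 400: 0.
Leap years = 70 − 2 + 0 = 68.

68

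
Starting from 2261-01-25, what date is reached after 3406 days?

May 24, 2270

+365 (one year) → Jan 25, 2262 (3041 left).
+365 (one year) → Jan 25, 2263 (2676 left).
+365 (one year) → Jan 25, 2264 (2311 left).
+366 (one year; includes Feb 29, 2264) → Jan 25, 2265 (1945 left).
+365 (one year) → Jan 25, 2266 (1580 left).
+365 (one year) → Jan 25, 2267 (1215 left).
+365 (one year) → Jan 25, 2268 (850 left).
+366 (one year; includes Feb 29, 2268) → Jan 25, 2269 (484 left).
+365 (one year) → Jan 25, 2270 (119 left).
Jan has 31 days: +7 → Feb 1, 2270 (112 left).
Feb has 28 days: +28 → Mar 1, 2270 (84 left).
Mar has 31 days: +31 → Apr 1, 2270 (53 left).
Apr has 30 days: +30 → May 1, 2270 (23 left).
+23 → May 24, 2270.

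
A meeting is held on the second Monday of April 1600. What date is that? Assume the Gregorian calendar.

April 10, 1600

April 1, 1600 is a Saturday.
The first Monday is therefore April 3 (2 days later).
The second Monday is 3 + 1×7 = April 10.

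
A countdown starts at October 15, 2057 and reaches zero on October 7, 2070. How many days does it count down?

4740

Oct 15, 2057 → Oct 15, 2058: 365 days.
Oct 15, 2058 → Oct 15, 2059: 365 days.
Oct 15, 2059 → Oct 15, 2060: 366 days (Feb 29, 2060 is in that span).
Oct 15, 2060 → Oct 15, 2061: 365 days.
Oct 15, 2061 → Oct 15, 2062: 365 days.
Oct 15, 2062 → Oct 15, 2063: 365 days.
Oct 15, 2063 → Oct 15, 2064: 366 days (Feb 29, 2064 is in that span).
Oct 15, 2064 → Oct 15, 2065: 365 days.
Oct 15, 2065 → Oct 15, 2066: 365 days.
Oct 15, 2066 → Oct 15, 2067: 365 days.
Oct 15, 2067 → Oct 15, 2068: 366 days (Feb 29, 2068 is in that span).
Oct 15, 2068 → Oct 15, 2069: 365 days.
Oct 15, 2069 → Nov 15, 2069: 31 days (October has 31).
Nov 15, 2069 → Dec 15, 2069: 30 days (November has 30).
Dec 15, 2069 → Jan 15, 2070: 31 days (December has 31).
Jan 15, 2070 → Feb 15, 2070: 31 days (January has 31).
Feb 15, 2070 → Mar 15, 2070: 28 days (February has 28).
Mar 15, 2070 → Apr 15, 2070: 31 days (March has 31).
Apr 15, 2070 → May 15, 2070: 30 days (April has 30).
May 15, 2070 → Jun 15, 2070: 31 days (May has 31).
Jun 15, 2070 → Jul 15, 2070: 30 days (June has 30).
Jul 15, 2070 → Aug 15, 2070: 31 days (July has 31).
Aug 15, 2070 → Sep 15, 2070: 31 days (August has 31).
Sep 15, 2070 → Oct 7, 2070: 22 days.
Total: 4740 days.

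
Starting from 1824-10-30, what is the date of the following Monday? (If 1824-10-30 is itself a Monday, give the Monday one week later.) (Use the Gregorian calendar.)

Oct 30, 1824 is a Saturday.
From Saturday to the next Monday is 2 days.
Oct 30, 1824 + 2 = Nov 1, 1824.

November 1, 1824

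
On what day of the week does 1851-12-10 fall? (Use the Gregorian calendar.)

Wednesday

Doomsday rule: the anchor day for the 1800s is Friday. For year 51: 51÷12 = 4 r 3, and 3÷4 = 0, so 4+3+0 = 7.
Friday + 7 ≡ Friday — that's 1851's doomsday.
In December the doomsday date is Dec 12.
Dec 10 is 2 days before Dec 12; 2 mod 7 = 2, so Friday − 2 = Wednesday.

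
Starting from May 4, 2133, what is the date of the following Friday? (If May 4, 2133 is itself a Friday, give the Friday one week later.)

May 4, 2133 is a Monday.
From Monday to the next Friday is 4 days.
May 4, 2133 + 4 = May 8, 2133.

May 8, 2133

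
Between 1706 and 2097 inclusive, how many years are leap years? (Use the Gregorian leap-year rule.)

96

Multiples of 4 in [1706,2097]: 98.
Of those, multiples of 100: 3 (not leap unless ÷400).
Multiples of 400: 1.
Leap years = 98 − 3 + 1 = 96.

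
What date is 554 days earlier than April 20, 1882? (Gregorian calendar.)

October 13, 1880

−365 (one year) → Apr 20, 1881 (189 left).
−20 → Mar 31, 1881 (end of Mar, 31 days; 169 left).
−31 → Feb 28, 1881 (end of Feb, 28 days; 138 left).
−28 → Jan 31, 1881 (end of Jan, 31 days; 110 left).
−31 → Dec 31, 1880 (end of Dec, 31 days; 79 left).
−31 → Nov 30, 1880 (end of Nov, 30 days; 48 left).
−30 → Oct 31, 1880 (end of Oct, 31 days; 18 left).
−18 → Oct 13, 1880.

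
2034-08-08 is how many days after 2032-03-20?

Mar 20, 2032 → Mar 20, 2033: 365 days.
Mar 20, 2033 → Mar 20, 2034: 365 days.
Mar 20, 2034 → Apr 20, 2034: 31 days (March has 31).
Apr 20, 2034 → May 20, 2034: 30 days (April has 30).
May 20, 2034 → Jun 20, 2034: 31 days (May has 31).
Jun 20, 2034 → Jul 20, 2034: 30 days (June has 30).
Jul 20, 2034 → Aug 8, 2034: 19 days.
Total: 871 days.

871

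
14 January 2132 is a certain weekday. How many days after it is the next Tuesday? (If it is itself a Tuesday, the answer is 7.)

1

Jan 14, 2132 is a Monday.
From Monday to the next Tuesday is 1 day.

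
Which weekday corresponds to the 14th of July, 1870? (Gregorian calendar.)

Thursday

Doomsday rule: the anchor day for the 1800s is Friday. For year 70: 70÷12 = 5 r 10, and 10÷4 = 2, so 5+10+2 = 17.
Friday + 17 ≡ Monday — that's 1870's doomsday.
In July the doomsday date is Jul 11.
Jul 14 is 3 days after Jul 11; 3 mod 7 = 3, so Monday + 3 = Thursday.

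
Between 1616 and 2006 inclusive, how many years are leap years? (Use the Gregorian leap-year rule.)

95

Multiples of 4 in [1616,2006]: 98.
Of those, multiples of 100: 4 (not leap unless ÷400).
Multiples of 400: 1.
Leap years = 98 − 4 + 1 = 95.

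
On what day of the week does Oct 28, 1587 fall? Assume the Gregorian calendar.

Doomsday rule: the anchor day for the 1500s is Wednesday. For year 87: 87÷12 = 7 r 3, and 3÷4 = 0, so 7+3+0 = 10.
Wednesday + 10 ≡ Saturday — that's 1587's doomsday.
In October the doomsday date is Oct 10.
Oct 28 is 18 days after Oct 10; 18 mod 7 = 4, so Saturday + 4 = Wednesday.

Wednesday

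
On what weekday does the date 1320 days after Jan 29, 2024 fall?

Jan 29, 2024 is a Monday.
1320 mod 7 = 4, so 1320 days after a Monday is Monday + 4 = Friday.

Friday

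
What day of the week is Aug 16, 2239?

Friday

Doomsday rule: the anchor day for the 2200s is Friday. For year 39: 39÷12 = 3 r 3, and 3÷4 = 0, so 3+3+0 = 6.
Friday + 6 ≡ Thursday — that's 2239's doomsday.
In August the doomsday date is Aug 8.
Aug 16 is 8 days after Aug 8; 8 mod 7 = 1, so Thursday + 1 = Friday.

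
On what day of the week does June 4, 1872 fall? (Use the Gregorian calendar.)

January 1, 1872 is a Monday.
Jan 1, 1872 → Feb 1, 1872: 31 days (January has 31).
Feb 1, 1872 → Mar 1, 1872: 29 days (February has 29).
Mar 1, 1872 → Apr 1, 1872: 31 days (March has 31).
Apr 1, 1872 → May 1, 1872: 30 days (April has 30).
May 1, 1872 → Jun 1, 1872: 31 days (May has 31).
Jun 1, 1872 → Jun 4, 1872: 3 days.
Total: 155 days.
155 mod 7 = 1, so Monday + 1 = Tuesday.

Tuesday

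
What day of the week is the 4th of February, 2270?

Friday

Doomsday rule: the anchor day for the 2200s is Friday. For year 70: 70÷12 = 5 r 10, and 10÷4 = 2, so 5+10+2 = 17.
Friday + 17 ≡ Monday — that's 2270's doomsday.
In February the doomsday date is Feb 28 (2270 is not a leap year).
Feb 4 is 24 days before Feb 28; 24 mod 7 = 3, so Monday − 3 = Friday.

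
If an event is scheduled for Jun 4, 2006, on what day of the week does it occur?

Sunday

Doomsday rule: the anchor day for the 2000s is Tuesday. For year 06: 6÷12 = 0 r 6, and 6÷4 = 1, so 0+6+1 = 7.
Tuesday + 7 ≡ Tuesday — that's 2006's doomsday.
In June the doomsday date is Jun 6.
Jun 4 is 2 days before Jun 6; 2 mod 7 = 2, so Tuesday − 2 = Sunday.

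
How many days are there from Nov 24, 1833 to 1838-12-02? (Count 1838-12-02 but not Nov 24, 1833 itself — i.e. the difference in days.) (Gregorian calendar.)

1834

Nov 24, 1833 → Nov 24, 1834: 365 days.
Nov 24, 1834 → Nov 24, 1835: 365 days.
Nov 24, 1835 → Nov 24, 1836: 366 days (Feb 29, 1836 is in that span).
Nov 24, 1836 → Nov 24, 1837: 365 days.
Nov 24, 1837 → Dec 24, 1837: 30 days (November has 30).
Dec 24, 1837 → Jan 24, 1838: 31 days (December has 31).
Jan 24, 1838 → Feb 24, 1838: 31 days (January has 31).
Feb 24, 1838 → Mar 24, 1838: 28 days (February has 28).
Mar 24, 1838 → Apr 24, 1838: 31 days (March has 31).
Apr 24, 1838 → May 24, 1838: 30 days (April has 30).
May 24, 1838 → Jun 24, 1838: 31 days (May has 31).
Jun 24, 1838 → Jul 24, 1838: 30 days (June has 30).
Jul 24, 1838 → Aug 24, 1838: 31 days (July has 31).
Aug 24, 1838 → Sep 24, 1838: 31 days (August has 31).
Sep 24, 1838 → Oct 24, 1838: 30 days (September has 30).
Oct 24, 1838 → Nov 24, 1838: 31 days (October has 31).
Nov 24, 1838 → Dec 2, 1838: 8 days.
Total: 1834 days.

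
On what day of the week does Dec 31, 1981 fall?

Thursday

Doomsday rule: the anchor day for the 1900s is Wednesday. For year 81: 81÷12 = 6 r 9, and 9÷4 = 2, so 6+9+2 = 17.
Wednesday + 17 ≡ Saturday — that's 1981's doomsday.
In December the doomsday date is Dec 12.
Dec 31 is 19 days after Dec 12; 19 mod 7 = 5, so Saturday + 5 = Thursday.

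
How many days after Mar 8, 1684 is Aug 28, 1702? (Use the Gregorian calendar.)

6746

Mar 8, 1684 → Mar 8, 1685: 365 days.
Mar 8, 1685 → Mar 8, 1686: 365 days.
Mar 8, 1686 → Mar 8, 1687: 365 days.
Mar 8, 1687 → Mar 8, 1688: 366 days (Feb 29, 1688 is in that span).
Mar 8, 1688 → Mar 8, 1689: 365 days.
Mar 8, 1689 → Mar 8, 1690: 365 days.
Mar 8, 1690 → Mar 8, 1691: 365 days.
Mar 8, 1691 → Mar 8, 1692: 366 days (Feb 29, 1692 is in that span).
Mar 8, 1692 → Mar 8, 1693: 365 days.
Mar 8, 1693 → Mar 8, 1694: 365 days.
Mar 8, 1694 → Mar 8, 1695: 365 days.
Mar 8, 1695 → Mar 8, 1696: 366 days (Feb 29, 1696 is in that span).
Mar 8, 1696 → Mar 8, 1697: 365 days.
Mar 8, 1697 → Mar 8, 1698: 365 days.
Mar 8, 1698 → Mar 8, 1699: 365 days.
Mar 8, 1699 → Mar 8, 1700: 365 days.
Mar 8, 1700 → Mar 8, 1701: 365 days.
Mar 8, 1701 → Mar 8, 1702: 365 days.
Mar 8, 1702 → Apr 8, 1702: 31 days (March has 31).
Apr 8, 1702 → May 8, 1702: 30 days (April has 30).
May 8, 1702 → Jun 8, 1702: 31 days (May has 31).
Jun 8, 1702 → Jul 8, 1702: 30 days (June has 30).
Jul 8, 1702 → Aug 8, 1702: 31 days (July has 31).
Aug 8, 1702 → Aug 28, 1702: 20 days.
Total: 6746 days.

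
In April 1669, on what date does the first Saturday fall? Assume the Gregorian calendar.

April 6, 1669

April 1, 1669 is a Monday.
The first Saturday is therefore April 6 (5 days later).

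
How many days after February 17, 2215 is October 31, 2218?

Feb 17, 2215 → Feb 17, 2216: 365 days.
Feb 17, 2216 → Feb 17, 2217: 366 days (Feb 29, 2216 is in that span).
Feb 17, 2217 → Feb 17, 2218: 365 days.
Feb 17, 2218 → Mar 17, 2218: 28 days (February has 28).
Mar 17, 2218 → Apr 17, 2218: 31 days (March has 31).
Apr 17, 2218 → May 17, 2218: 30 days (April has 30).
May 17, 2218 → Jun 17, 2218: 31 days (May has 31).
Jun 17, 2218 → Jul 17, 2218: 30 days (June has 30).
Jul 17, 2218 → Aug 17, 2218: 31 days (July has 31).
Aug 17, 2218 → Sep 17, 2218: 31 days (August has 31).
Sep 17, 2218 → Oct 17, 2218: 30 days (September has 30).
Oct 17, 2218 → Oct 31, 2218: 14 days.
Total: 1352 days.

1352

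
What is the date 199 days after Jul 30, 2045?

February 14, 2046

Jul has 31 days: +2 → Aug 1, 2045 (197 left).
Aug has 31 days: +31 → Sep 1, 2045 (166 left).
Sep has 30 days: +30 → Oct 1, 2045 (136 left).
Oct has 31 days: +31 → Nov 1, 2045 (105 left).
Nov has 30 days: +30 → Dec 1, 2045 (75 left).
Dec has 31 days: +31 → Jan 1, 2046 (44 left).
Jan has 31 days: +31 → Feb 1, 2046 (13 left).
+13 → Feb 14, 2046.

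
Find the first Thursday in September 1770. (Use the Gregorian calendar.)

September 6, 1770

September 1, 1770 is a Saturday.
The first Thursday is therefore September 6 (5 days later).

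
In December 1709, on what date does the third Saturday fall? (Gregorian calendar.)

December 21, 1709

December 1, 1709 is a Sunday.
The first Saturday is therefore December 7 (6 days later).
The third Saturday is 7 + 2×7 = December 21.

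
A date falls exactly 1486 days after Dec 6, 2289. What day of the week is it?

Sunday

First find the weekday of Dec 6, 2289. Doomsday rule: the anchor day for the 2200s is Friday. For year 89: 89÷12 = 7 r 5, and 5÷4 = 1, so 7+5+1 = 13.
Friday + 13 ≡ Thursday — that's 2289's doomsday.
In December the doomsday date is Dec 12.
Dec 6 is 6 days before Dec 12; 6 mod 7 = 6, so Thursday − 6 = Friday.
1486 mod 7 = 2, so 1486 days after a Friday is Friday + 2 = Sunday.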